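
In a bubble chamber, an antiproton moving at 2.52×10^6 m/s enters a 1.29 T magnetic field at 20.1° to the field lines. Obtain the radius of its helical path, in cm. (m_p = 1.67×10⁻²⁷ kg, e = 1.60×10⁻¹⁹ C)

Only the perpendicular component v⊥ = v sin20.1° = 8.66×10^5 m/s is bent by the field.
r = m v⊥ /(qB) = (1.67×10^-27)(8.66×10^5) / [(1×1.60×10^-19)(1.29)] = 7.01×10^-3 m.

r ≈ 0.701 cm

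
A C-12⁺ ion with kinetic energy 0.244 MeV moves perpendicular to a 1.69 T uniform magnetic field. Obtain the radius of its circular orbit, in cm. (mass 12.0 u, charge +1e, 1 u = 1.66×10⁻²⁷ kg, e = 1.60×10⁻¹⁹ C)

Convert the energy: K = 0.244 MeV = 3.90×10^-14 J.
v = √(2K/m) = √(2·3.90×10^-14/1.99×10^-26) = 1.98×10^6 m/s.
r = mv/(qB) = (1.99×10^-26)(1.98×10^6) / [(1×1.60×10^-19)(1.69)] = 0.146 m.

r ≈ 14.6 cm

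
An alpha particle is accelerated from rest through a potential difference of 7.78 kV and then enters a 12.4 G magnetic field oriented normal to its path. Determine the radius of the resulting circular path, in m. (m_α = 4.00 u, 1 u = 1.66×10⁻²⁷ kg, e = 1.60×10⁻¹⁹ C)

The kinetic energy gained is K = qV = (2×1.60×10^-19)(7780) = 2.49×10^-15 J.
v = √(2K/m) = 8.66×10^5 m/s.
r = mv/(qB) = (6.64×10^-27)(8.66×10^5) / [(2×1.60×10^-19)(1.24×10^-3)] = 14.5 m.

r ≈ 14.5 m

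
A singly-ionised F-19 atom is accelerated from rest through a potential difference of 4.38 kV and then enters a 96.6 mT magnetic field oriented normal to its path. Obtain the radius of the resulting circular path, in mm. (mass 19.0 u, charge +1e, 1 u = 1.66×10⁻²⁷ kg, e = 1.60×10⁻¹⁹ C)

The kinetic energy gained is K = qV = (1×1.60×10^-19)(4380) = 7.01×10^-16 J.
v = √(2K/m) = 2.11×10^5 m/s.
r = mv/(qB) = (3.15×10^-26)(2.11×10^5) / [(1×1.60×10^-19)(0.0966)] = 0.430 m.

r ≈ 430 mm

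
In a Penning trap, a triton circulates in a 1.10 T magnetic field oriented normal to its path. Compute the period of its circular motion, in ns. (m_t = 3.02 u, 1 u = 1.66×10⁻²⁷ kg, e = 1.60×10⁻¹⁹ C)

The cyclotron period is independent of speed: T = 2πm/(qB).
T = 2π(5.01×10^-27) / [(1×1.60×10^-19)(1.10)] = 1.79×10^-7 s.

T ≈ 179 ns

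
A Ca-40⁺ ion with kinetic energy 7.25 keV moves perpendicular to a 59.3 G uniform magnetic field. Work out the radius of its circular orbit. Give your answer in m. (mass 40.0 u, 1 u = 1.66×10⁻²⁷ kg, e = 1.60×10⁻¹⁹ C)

Convert the energy: K = 7.25 keV = 1.16×10^-15 J.
v = √(2K/m) = √(2·1.16×10^-15/6.64×10^-26) = 1.87×10^5 m/s.
r = mv/(qB) = (6.64×10^-26)(1.87×10^5) / [(1×1.60×10^-19)(5.93×10^-3)] = 13.1 m.

r ≈ 13.1 m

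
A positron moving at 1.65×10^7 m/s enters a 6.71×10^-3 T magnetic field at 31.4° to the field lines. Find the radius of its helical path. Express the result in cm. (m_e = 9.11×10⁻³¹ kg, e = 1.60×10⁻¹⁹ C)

Only the perpendicular component v⊥ = v sin31.4° = 8.60×10^6 m/s is bent by the field.
r = m v⊥ /(qB) = (9.11×10^-31)(8.60×10^6) / [(1×1.60×10^-19)(6.71×10^-3)] = 7.29×10^-3 m.

r ≈ 0.729 cm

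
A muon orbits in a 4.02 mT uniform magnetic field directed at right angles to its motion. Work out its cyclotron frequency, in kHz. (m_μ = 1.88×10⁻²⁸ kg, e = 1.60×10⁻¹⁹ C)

f ≈ 545 kHz

f = qB/(2πm) = (1×1.60×10^-19)(4.02×10^-3) / [2π(1.88×10^-28)] = 5.45×10^5 Hz.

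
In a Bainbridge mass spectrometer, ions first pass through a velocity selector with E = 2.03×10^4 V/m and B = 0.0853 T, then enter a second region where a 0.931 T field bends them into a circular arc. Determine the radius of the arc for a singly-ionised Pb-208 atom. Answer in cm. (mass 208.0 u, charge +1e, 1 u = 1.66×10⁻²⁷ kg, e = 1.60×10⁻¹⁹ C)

The selector passes v = E/B = 2.03×10^4/0.0853 = 2.38×10^5 m/s.
In the deflection region, r = mv/(qB₂) = (3.45×10^-25)(2.38×10^5) / [(1×1.60×10^-19)(0.931)] = 0.552 m.

r ≈ 55.2 cm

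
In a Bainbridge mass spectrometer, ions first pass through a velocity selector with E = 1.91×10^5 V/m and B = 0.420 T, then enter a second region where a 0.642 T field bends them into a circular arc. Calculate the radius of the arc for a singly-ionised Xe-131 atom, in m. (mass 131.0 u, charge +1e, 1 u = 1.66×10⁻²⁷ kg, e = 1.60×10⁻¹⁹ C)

r ≈ 0.963 m

The selector passes v = E/B = 1.91×10^5/0.420 = 4.55×10^5 m/s.
In the deflection region, r = mv/(qB₂) = (2.17×10^-25)(4.55×10^5) / [(1×1.60×10^-19)(0.642)] = 0.963 m.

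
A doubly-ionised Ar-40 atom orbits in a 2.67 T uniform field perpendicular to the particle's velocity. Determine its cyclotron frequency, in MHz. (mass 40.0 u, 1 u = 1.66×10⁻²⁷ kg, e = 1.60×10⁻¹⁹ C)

f = qB/(2πm) = (2×1.60×10^-19)(2.67) / [2π(6.64×10^-26)] = 2.05×10^6 Hz.

f ≈ 2.05 MHz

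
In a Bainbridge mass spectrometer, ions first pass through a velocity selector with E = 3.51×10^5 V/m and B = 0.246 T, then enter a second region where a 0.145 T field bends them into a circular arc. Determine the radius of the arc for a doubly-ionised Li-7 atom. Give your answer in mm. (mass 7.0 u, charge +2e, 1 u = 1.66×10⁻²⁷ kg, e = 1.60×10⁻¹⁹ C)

The selector passes v = E/B = 3.51×10^5/0.246 = 1.43×10^6 m/s.
In the deflection region, r = mv/(qB₂) = (1.16×10^-26)(1.43×10^6) / [(2×1.60×10^-19)(0.145)] = 0.357 m.

r ≈ 357 mm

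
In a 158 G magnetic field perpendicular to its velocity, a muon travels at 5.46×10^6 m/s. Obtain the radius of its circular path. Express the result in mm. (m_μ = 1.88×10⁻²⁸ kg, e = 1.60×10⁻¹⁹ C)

The magnetic force provides the centripetal force: qvB = mv²/r, so r = mv/(qB).
r = (1.88×10^-28 kg)(5.46×10^6 m/s) / [(1×1.60×10^-19 C)(0.0158 T)] = 0.406 m.

r ≈ 406 mm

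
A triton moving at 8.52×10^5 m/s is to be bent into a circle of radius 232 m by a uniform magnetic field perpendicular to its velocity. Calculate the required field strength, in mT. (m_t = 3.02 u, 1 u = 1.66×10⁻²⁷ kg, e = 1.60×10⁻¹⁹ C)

qvB = mv²/r gives B = mv/(qr).
B = (5.01×10^-27)(8.52×10^5) / [(1×1.60×10^-19)(232)] = 1.15×10^-4 T.

B ≈ 0.115 mT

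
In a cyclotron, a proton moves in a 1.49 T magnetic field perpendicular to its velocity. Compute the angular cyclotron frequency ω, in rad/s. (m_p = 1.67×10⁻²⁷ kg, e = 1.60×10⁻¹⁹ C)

ω ≈ 1.43×10^8 rad/s

ω = qB/m = (1×1.60×10^-19)(1.49) / (1.67×10^-27) = 1.43×10^8 rad/s.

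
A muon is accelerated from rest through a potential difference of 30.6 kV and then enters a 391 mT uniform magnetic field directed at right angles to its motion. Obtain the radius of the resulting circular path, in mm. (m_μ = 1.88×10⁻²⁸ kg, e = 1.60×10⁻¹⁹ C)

r ≈ 21.7 mm

The kinetic energy gained is K = qV = (1×1.60×10^-19)(3.06×10^4) = 4.90×10^-15 J.
v = √(2K/m) = 7.22×10^6 m/s.
r = mv/(qB) = (1.88×10^-28)(7.22×10^6) / [(1×1.60×10^-19)(0.391)] = 0.0217 m.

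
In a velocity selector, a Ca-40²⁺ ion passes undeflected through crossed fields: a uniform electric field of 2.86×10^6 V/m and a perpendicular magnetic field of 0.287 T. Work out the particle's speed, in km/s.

For zero net force, qE = qvB, so v = E/B.
v = (2.86×10^6) / (0.287) = 9.97×10^6 m/s.

v ≈ 9970 km/s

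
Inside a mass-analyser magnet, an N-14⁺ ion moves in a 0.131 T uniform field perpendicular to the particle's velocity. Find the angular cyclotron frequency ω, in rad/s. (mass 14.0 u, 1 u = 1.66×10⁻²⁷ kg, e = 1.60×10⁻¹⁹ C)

ω = qB/m = (1×1.60×10^-19)(0.131) / (2.32×10^-26) = 9.02×10^5 rad/s.

ω ≈ 9.02×10^5 rad/s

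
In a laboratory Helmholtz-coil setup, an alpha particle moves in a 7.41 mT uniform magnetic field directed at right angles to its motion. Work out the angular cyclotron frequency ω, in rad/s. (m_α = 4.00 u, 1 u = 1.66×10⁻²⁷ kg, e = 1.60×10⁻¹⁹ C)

ω ≈ 3.57×10^5 rad/s

ω = qB/m = (2×1.60×10^-19)(7.41×10^-3) / (6.64×10^-27) = 3.57×10^5 rad/s.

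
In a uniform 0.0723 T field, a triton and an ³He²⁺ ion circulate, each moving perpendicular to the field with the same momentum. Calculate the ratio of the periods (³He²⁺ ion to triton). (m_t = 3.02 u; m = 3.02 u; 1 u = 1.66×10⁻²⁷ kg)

T = 2πm/(qB) is independent of speed, so T₂/T₁ = (m₂/q₂)/(m₁/q₁).
T_{³He²⁺ ion}/T_{triton} = (5.01×10^-27/2e) / (5.01×10^-27/1e) = 0.500.

ratio ≈ 0.500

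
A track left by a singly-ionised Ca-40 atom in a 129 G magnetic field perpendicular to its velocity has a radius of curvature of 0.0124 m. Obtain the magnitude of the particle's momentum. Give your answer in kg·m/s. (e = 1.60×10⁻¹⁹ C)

p ≈ 2.56×10^-23 kg·m/s

Since qvB = mv²/r, the momentum p = mv = qBr.
p = (1×1.60×10^-19)(0.0129)(0.0124) = 2.56×10^-23 kg·m/s.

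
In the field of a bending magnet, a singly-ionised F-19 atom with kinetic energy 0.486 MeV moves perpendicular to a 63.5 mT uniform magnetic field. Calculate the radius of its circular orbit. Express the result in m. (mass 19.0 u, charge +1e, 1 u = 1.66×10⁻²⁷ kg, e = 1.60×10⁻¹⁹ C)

r ≈ 6.89 m

Convert the energy: K = 0.486 MeV = 7.78×10^-14 J.
v = √(2K/m) = √(2·7.78×10^-14/3.15×10^-26) = 2.22×10^6 m/s.
r = mv/(qB) = (3.15×10^-26)(2.22×10^6) / [(1×1.60×10^-19)(0.0635)] = 6.89 m.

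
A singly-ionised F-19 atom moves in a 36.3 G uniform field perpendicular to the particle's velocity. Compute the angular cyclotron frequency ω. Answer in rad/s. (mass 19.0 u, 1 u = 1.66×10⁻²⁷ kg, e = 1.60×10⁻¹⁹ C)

ω ≈ 1.84×10^4 rad/s

ω = qB/m = (1×1.60×10^-19)(3.63×10^-3) / (3.15×10^-26) = 1.84×10^4 rad/s.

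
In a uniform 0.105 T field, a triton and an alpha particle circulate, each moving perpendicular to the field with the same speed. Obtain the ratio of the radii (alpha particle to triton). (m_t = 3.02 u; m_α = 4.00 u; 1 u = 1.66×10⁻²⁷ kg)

ratio ≈ 0.662

r = mv/(qB) ⇒ at equal v, r ∝ m/q.
r_{alpha particle}/r_{triton} = 0.662.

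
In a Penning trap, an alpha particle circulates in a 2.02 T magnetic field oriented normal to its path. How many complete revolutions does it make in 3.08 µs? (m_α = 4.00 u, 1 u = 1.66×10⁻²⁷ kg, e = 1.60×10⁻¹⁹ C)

T = 2πm/(qB) = 2π(6.64×10^-27) / [(2×1.60×10^-19)(2.02)] = 6.4543×10^-8 s.
N = t/T = 3.08×10^-6 / 6.4543×10^-8 ≈ 47.72, so 47 complete revolutions.

N = 47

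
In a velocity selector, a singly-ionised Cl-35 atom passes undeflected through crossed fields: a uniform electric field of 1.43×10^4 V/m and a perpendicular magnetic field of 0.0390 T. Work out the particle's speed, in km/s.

For zero net force, qE = qvB, so v = E/B.
v = (1.43×10^4) / (0.0390) = 3.67×10^5 m/s.

v ≈ 367 km/s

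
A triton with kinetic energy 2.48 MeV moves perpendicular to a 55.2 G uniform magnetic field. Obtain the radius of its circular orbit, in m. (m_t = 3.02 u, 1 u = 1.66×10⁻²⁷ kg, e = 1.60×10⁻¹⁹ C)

Convert the energy: K = 2.48 MeV = 3.97×10^-13 J.
v = √(2K/m) = √(2·3.97×10^-13/5.01×10^-27) = 1.26×10^7 m/s.
r = mv/(qB) = (5.01×10^-27)(1.26×10^7) / [(1×1.60×10^-19)(5.52×10^-3)] = 71.4 m.

r ≈ 71.4 m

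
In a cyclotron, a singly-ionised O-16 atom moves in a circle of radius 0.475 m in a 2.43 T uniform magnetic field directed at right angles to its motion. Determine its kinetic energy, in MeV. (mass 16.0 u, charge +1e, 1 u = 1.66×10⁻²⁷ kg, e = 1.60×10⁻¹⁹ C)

v = qBr/m = (1×1.60×10^-19)(2.43)(0.475) / (2.66×10^-26) = 6.95×10^6 m/s.
K = ½mv² = 0.5·(2.66×10^-26)·(6.95×10^6)² = 6.42×10^-13 J = 4.01 MeV.

K ≈ 4.01 MeV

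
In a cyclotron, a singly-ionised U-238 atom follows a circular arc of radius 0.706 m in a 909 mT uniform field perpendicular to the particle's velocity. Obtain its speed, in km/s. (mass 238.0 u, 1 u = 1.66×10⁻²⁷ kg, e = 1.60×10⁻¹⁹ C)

From qvB = mv²/r, v = qBr/m.
v = (1×1.60×10^-19)(0.909)(0.706) / (3.95×10^-25) = 2.60×10^5 m/s.

v ≈ 260 km/s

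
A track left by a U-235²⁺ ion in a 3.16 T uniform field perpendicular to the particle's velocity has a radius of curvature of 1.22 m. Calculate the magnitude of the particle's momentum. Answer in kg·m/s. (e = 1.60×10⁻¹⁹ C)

p ≈ 1.23×10^-18 kg·m/s

Since qvB = mv²/r, the momentum p = mv = qBr.
p = (2×1.60×10^-19)(3.16)(1.22) = 1.23×10^-18 kg·m/s.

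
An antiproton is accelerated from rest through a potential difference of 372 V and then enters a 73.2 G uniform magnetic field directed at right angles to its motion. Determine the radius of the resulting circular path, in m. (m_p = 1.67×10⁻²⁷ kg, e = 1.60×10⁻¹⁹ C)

r ≈ 0.381 m

The kinetic energy gained is K = qV = (1×1.60×10^-19)(372) = 5.95×10^-17 J.
v = √(2K/m) = 2.67×10^5 m/s.
r = mv/(qB) = (1.67×10^-27)(2.67×10^5) / [(1×1.60×10^-19)(7.32×10^-3)] = 0.381 m.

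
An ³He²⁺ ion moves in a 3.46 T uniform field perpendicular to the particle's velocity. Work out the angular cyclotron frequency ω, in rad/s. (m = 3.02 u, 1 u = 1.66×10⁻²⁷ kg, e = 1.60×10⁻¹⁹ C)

ω = qB/m = (2×1.60×10^-19)(3.46) / (5.01×10^-27) = 2.21×10^8 rad/s.

ω ≈ 2.21×10^8 rad/s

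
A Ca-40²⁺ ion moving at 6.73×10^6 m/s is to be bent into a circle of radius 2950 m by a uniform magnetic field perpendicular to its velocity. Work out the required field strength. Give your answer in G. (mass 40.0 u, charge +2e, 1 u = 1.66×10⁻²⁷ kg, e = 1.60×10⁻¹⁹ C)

qvB = mv²/r gives B = mv/(qr).
B = (6.64×10^-26)(6.73×10^6) / [(2×1.60×10^-19)(2950)] = 4.73×10^-4 T.

B ≈ 4.73 G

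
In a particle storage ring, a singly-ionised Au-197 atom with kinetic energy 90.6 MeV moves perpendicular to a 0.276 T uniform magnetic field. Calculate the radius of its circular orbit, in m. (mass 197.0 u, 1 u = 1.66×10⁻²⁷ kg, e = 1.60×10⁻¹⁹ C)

Convert the energy: K = 90.6 MeV = 1.45×10^-11 J.
v = √(2K/m) = √(2·1.45×10^-11/3.27×10^-25) = 9.42×10^6 m/s.
r = mv/(qB) = (3.27×10^-25)(9.42×10^6) / [(1×1.60×10^-19)(0.276)] = 69.7 m.

r ≈ 69.7 m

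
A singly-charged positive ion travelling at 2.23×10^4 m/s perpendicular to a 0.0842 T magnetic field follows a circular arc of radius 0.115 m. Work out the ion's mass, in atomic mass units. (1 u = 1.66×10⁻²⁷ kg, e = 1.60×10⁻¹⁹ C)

qvB = mv²/r ⇒ m = qBr/v.
m = (1×1.60×10^-19)(0.0842)(0.115) / (2.23×10^4) = 6.95×10^-26 kg = 41.9 u.

m ≈ 41.9 u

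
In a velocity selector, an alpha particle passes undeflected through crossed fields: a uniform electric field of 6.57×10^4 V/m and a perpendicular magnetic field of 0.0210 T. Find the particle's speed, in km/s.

v ≈ 3130 km/s

For zero net force, qE = qvB, so v = E/B.
v = (6.57×10^4) / (0.0210) = 3.13×10^6 m/s.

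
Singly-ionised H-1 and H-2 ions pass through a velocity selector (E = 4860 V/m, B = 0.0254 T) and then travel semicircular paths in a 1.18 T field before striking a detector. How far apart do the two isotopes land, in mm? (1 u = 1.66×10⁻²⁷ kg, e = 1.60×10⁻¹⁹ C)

Both emerge at v = E/B₁ = 1.91×10^5 m/s.
r = mv/(qB₂), so r₁ = 1.68×10^-3 m and r₂ = 3.36×10^-3 m, giving Δr = 1.68×10^-3 m.
After a semicircle each ion lands a diameter 2r from the entry slit, so the separation is 2Δr = 3.36×10^-3 m.

Δd ≈ 3.36 mm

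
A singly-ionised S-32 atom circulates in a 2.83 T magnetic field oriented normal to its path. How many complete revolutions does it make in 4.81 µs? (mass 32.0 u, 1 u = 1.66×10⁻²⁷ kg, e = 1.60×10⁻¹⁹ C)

N = 6

T = 2πm/(qB) = 2π(5.312×10^-26) / [(1×1.60×10^-19)(2.83)] = 7.3711×10^-7 s.
N = t/T = 4.81×10^-6 / 7.3711×10^-7 ≈ 6.53, so 6 complete revolutions.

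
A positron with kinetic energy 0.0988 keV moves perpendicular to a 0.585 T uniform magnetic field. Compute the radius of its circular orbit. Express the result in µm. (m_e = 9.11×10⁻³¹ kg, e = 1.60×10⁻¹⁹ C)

r ≈ 57.3 µm

Convert the energy: K = 0.0988 keV = 1.58×10^-17 J.
v = √(2K/m) = √(2·1.58×10^-17/9.11×10^-31) = 5.89×10^6 m/s.
r = mv/(qB) = (9.11×10^-31)(5.89×10^6) / [(1×1.60×10^-19)(0.585)] = 5.73×10^-5 m.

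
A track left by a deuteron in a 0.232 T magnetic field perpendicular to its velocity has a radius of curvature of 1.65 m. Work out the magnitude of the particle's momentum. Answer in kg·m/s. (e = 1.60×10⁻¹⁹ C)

Since qvB = mv²/r, the momentum p = mv = qBr.
p = (1×1.60×10^-19)(0.232)(1.65) = 6.12×10^-20 kg·m/s.

p ≈ 6.12×10^-20 kg·m/s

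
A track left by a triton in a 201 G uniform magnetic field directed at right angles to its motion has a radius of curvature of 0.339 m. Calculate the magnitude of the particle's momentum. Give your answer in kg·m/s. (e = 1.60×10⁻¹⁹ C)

Since qvB = mv²/r, the momentum p = mv = qBr.
p = (1×1.60×10^-19)(0.0201)(0.339) = 1.09×10^-21 kg·m/s.

p ≈ 1.09×10^-21 kg·m/s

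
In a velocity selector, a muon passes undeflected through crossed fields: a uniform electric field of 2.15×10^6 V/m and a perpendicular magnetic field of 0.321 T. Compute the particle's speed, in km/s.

For zero net force, qE = qvB, so v = E/B.
v = (2.15×10^6) / (0.321) = 6.70×10^6 m/s.

v ≈ 6700 km/s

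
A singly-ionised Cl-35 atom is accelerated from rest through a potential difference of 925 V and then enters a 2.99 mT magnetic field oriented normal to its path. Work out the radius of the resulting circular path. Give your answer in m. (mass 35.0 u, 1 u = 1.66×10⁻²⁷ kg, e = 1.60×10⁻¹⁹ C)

The kinetic energy gained is K = qV = (1×1.60×10^-19)(925) = 1.48×10^-16 J.
v = √(2K/m) = 7.14×10^4 m/s.
r = mv/(qB) = (5.81×10^-26)(7.14×10^4) / [(1×1.60×10^-19)(2.99×10^-3)] = 8.67 m.

r ≈ 8.67 m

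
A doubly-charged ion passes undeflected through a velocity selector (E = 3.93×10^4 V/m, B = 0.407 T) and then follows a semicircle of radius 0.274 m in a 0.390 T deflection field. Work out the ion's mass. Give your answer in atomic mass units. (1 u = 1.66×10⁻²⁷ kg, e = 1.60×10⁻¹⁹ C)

v = E/B₁ = 9.66×10^4 m/s.
From r = mv/(qB₂), m = qB₂r/v = (2×1.60×10^-19)(0.390)(0.274) / (9.66×10^4) = 3.54×10^-25 kg.
In atomic mass units: m = 3.54×10^-25 / 1.66×10^-27 = 213 u.

m ≈ 213 u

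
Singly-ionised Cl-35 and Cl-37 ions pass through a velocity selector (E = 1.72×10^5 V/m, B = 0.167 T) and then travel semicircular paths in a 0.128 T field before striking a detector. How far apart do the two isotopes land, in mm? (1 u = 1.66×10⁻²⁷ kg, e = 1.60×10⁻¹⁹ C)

Δd ≈ 334 mm

Both emerge at v = E/B₁ = 1.03×10^6 m/s.
r = mv/(qB₂), so r₁ = 2.922 m and r₂ = 3.089 m, giving Δr = 0.167 m.
After a semicircle each ion lands a diameter 2r from the entry slit, so the separation is 2Δr = 0.334 m.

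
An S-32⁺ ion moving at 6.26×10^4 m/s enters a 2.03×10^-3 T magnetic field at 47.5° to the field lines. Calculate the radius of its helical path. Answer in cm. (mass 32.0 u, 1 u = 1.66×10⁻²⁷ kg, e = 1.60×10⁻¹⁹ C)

r ≈ 755 cm

Only the perpendicular component v⊥ = v sin47.5° = 4.62×10^4 m/s is bent by the field.
r = m v⊥ /(qB) = (5.31×10^-26)(4.62×10^4) / [(1×1.60×10^-19)(2.03×10^-3)] = 7.55 m.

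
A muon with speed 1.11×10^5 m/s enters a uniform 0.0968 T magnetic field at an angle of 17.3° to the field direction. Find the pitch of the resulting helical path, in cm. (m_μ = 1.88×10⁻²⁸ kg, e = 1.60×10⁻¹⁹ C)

pitch ≈ 0.808 cm

The velocity component along B is v∥ = v cos17.3° = 1.06×10^5 m/s.
The cyclotron period T = 2πm/(qB) = 7.63×10^-8 s is set by m, q, B alone.
Pitch = v∥·T = (1.06×10^5)(7.63×10^-8) = 8.08×10^-3 m.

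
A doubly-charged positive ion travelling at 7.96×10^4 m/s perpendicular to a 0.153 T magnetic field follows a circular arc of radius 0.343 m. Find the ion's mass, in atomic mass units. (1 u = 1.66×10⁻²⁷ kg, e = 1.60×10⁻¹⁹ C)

m ≈ 127 u

qvB = mv²/r ⇒ m = qBr/v.
m = (2×1.60×10^-19)(0.153)(0.343) / (7.96×10^4) = 2.11×10^-25 kg = 127 u.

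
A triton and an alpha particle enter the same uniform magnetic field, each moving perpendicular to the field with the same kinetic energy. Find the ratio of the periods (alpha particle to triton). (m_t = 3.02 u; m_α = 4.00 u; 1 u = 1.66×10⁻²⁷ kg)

ratio ≈ 0.662

T = 2πm/(qB) is independent of speed, so T₂/T₁ = (m₂/q₂)/(m₁/q₁).
T_{alpha particle}/T_{triton} = (6.64×10^-27/2e) / (5.01×10^-27/1e) = 0.662.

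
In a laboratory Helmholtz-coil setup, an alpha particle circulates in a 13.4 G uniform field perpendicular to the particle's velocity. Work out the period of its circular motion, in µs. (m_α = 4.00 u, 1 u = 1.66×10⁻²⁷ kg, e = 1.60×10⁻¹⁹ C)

The cyclotron period is independent of speed: T = 2πm/(qB).
T = 2π(6.64×10^-27) / [(2×1.60×10^-19)(1.34×10^-3)] = 9.73×10^-5 s.

T ≈ 97.3 µs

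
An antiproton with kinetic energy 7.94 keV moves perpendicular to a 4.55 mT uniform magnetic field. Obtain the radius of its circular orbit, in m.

r ≈ 2.83 m

Convert the energy: K = 7.94 keV = 1.27×10^-15 J.
v = √(2K/m) = √(2·1.27×10^-15/1.67×10^-27) = 1.23×10^6 m/s.
r = mv/(qB) = (1.67×10^-27)(1.23×10^6) / [(1×1.60×10^-19)(4.55×10^-3)] = 2.83 m.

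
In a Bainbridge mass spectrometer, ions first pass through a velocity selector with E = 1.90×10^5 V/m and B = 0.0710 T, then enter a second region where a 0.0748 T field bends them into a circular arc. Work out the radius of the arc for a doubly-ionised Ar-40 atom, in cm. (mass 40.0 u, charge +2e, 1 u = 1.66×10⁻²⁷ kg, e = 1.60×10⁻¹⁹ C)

r ≈ 742 cm

The selector passes v = E/B = 1.90×10^5/0.0710 = 2.68×10^6 m/s.
In the deflection region, r = mv/(qB₂) = (6.64×10^-26)(2.68×10^6) / [(2×1.60×10^-19)(0.0748)] = 7.42 m.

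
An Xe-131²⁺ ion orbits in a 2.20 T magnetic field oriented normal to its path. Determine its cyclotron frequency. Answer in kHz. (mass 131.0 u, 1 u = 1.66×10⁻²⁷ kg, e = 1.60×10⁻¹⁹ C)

f ≈ 515 kHz

f = qB/(2πm) = (2×1.60×10^-19)(2.20) / [2π(2.17×10^-25)] = 5.15×10^5 Hz.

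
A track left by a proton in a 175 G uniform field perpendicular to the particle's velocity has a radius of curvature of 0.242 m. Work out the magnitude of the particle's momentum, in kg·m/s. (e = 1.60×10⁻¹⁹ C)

p ≈ 6.78×10^-22 kg·m/s

Since qvB = mv²/r, the momentum p = mv = qBr.
p = (1×1.60×10^-19)(0.0175)(0.242) = 6.78×10^-22 kg·m/s.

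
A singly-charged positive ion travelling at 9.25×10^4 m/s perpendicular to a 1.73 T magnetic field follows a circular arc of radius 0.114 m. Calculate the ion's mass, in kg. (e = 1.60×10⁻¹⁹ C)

qvB = mv²/r ⇒ m = qBr/v.
m = (1×1.60×10^-19)(1.73)(0.114) / (9.25×10^4) = 3.41×10^-25 kg.

m ≈ 3.41×10^-25 kg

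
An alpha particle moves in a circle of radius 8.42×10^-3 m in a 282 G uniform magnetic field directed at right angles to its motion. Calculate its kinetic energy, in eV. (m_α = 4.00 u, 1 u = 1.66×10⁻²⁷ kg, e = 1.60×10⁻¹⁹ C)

v = qBr/m = (2×1.60×10^-19)(0.0282)(8.42×10^-3) / (6.64×10^-27) = 1.14×10^4 m/s.
K = ½mv² = 0.5·(6.64×10^-27)·(1.14×10^4)² = 4.35×10^-19 J = 2.72 eV.

K ≈ 2.72 eV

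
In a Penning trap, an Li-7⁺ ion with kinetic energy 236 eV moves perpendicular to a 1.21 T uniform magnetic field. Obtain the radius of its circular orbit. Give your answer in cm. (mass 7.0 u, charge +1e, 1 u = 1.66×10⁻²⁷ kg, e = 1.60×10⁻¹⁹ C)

r ≈ 0.484 cm

Convert the energy: K = 236 eV = 3.78×10^-17 J.
v = √(2K/m) = √(2·3.78×10^-17/1.16×10^-26) = 8.06×10^4 m/s.
r = mv/(qB) = (1.16×10^-26)(8.06×10^4) / [(1×1.60×10^-19)(1.21)] = 4.84×10^-3 m.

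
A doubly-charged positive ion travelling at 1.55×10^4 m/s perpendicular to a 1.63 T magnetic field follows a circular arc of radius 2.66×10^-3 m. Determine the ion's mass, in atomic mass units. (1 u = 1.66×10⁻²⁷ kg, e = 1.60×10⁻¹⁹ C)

qvB = mv²/r ⇒ m = qBr/v.
m = (2×1.60×10^-19)(1.63)(2.66×10^-3) / (1.55×10^4) = 8.95×10^-26 kg = 53.9 u.

m ≈ 53.9 u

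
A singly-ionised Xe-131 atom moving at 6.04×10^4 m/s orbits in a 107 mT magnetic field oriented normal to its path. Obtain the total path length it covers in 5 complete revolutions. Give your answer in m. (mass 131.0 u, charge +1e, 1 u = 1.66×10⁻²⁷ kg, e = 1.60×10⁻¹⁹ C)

r = mv/(qB) = 0.767 m, so one revolution covers 2πr = 4.82 m.
In 5 revolutions: L = 5·2πr = 24.1 m.

L ≈ 24.1 m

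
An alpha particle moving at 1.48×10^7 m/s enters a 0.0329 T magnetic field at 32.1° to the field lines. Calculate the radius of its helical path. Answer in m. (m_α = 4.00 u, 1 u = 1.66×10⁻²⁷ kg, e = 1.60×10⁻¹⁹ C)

r ≈ 4.96 m

Only the perpendicular component v⊥ = v sin32.1° = 7.86×10^6 m/s is bent by the field.
r = m v⊥ /(qB) = (6.64×10^-27)(7.86×10^6) / [(2×1.60×10^-19)(0.0329)] = 4.96 m.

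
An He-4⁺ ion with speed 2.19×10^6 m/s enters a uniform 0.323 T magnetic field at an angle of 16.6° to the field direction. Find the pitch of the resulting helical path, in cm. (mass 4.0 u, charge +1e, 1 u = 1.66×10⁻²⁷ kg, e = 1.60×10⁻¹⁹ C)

pitch ≈ 169 cm

The velocity component along B is v∥ = v cos16.6° = 2.10×10^6 m/s.
The cyclotron period T = 2πm/(qB) = 8.07×10^-7 s is set by m, q, B alone.
Pitch = v∥·T = (2.10×10^6)(8.07×10^-7) = 1.69 m.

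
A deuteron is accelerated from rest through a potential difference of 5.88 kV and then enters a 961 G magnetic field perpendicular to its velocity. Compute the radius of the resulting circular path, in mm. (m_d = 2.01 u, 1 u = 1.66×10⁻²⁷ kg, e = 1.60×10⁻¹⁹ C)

The kinetic energy gained is K = qV = (1×1.60×10^-19)(5880) = 9.41×10^-16 J.
v = √(2K/m) = 7.51×10^5 m/s.
r = mv/(qB) = (3.34×10^-27)(7.51×10^5) / [(1×1.60×10^-19)(0.0961)] = 0.163 m.

r ≈ 163 mm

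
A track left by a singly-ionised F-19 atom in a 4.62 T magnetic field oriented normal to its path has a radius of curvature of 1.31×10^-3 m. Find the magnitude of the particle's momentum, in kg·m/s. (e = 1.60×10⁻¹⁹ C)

Since qvB = mv²/r, the momentum p = mv = qBr.
p = (1×1.60×10^-19)(4.62)(1.31×10^-3) = 9.68×10^-22 kg·m/s.

p ≈ 9.68×10^-22 kg·m/s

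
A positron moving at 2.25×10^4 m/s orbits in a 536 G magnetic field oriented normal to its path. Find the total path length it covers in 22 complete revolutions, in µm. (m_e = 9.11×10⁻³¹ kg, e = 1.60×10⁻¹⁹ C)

L ≈ 330 µm

r = mv/(qB) = 2.39×10^-6 m, so one revolution covers 2πr = 1.50×10^-5 m.
In 22 revolutions: L = 22·2πr = 3.30×10^-4 m.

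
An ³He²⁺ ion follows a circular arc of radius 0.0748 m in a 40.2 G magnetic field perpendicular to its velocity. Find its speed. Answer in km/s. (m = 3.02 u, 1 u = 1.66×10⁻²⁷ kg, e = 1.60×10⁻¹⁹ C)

v ≈ 19.2 km/s

From qvB = mv²/r, v = qBr/m.
v = (2×1.60×10^-19)(4.02×10^-3)(0.0748) / (5.01×10^-27) = 1.92×10^4 m/s.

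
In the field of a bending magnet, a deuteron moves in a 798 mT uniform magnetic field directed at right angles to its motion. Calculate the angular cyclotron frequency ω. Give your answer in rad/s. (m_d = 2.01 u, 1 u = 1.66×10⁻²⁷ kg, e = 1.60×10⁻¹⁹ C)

ω = qB/m = (1×1.60×10^-19)(0.798) / (3.34×10^-27) = 3.83×10^7 rad/s.

ω ≈ 3.83×10^7 rad/s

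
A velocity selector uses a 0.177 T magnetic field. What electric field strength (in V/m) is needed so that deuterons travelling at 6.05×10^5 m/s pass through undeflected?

qE = qvB ⇒ E = vB = (6.05×10^5)(0.177) = 1.07×10^5 V/m.

E ≈ 1.07×10^5 V/m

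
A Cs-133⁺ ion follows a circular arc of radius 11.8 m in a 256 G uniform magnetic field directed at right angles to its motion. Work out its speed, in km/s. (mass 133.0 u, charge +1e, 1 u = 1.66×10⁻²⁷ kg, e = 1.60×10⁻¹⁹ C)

v ≈ 219 km/s

From qvB = mv²/r, v = qBr/m.
v = (1×1.60×10^-19)(0.0256)(11.8) / (2.21×10^-25) = 2.19×10^5 m/s.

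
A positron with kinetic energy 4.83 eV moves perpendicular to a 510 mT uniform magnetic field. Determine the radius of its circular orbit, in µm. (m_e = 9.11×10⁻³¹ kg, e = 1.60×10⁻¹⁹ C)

r ≈ 14.5 µm

Convert the energy: K = 4.83 eV = 7.73×10^-19 J.
v = √(2K/m) = √(2·7.73×10^-19/9.11×10^-31) = 1.30×10^6 m/s.
r = mv/(qB) = (9.11×10^-31)(1.30×10^6) / [(1×1.60×10^-19)(0.510)] = 1.45×10^-5 m.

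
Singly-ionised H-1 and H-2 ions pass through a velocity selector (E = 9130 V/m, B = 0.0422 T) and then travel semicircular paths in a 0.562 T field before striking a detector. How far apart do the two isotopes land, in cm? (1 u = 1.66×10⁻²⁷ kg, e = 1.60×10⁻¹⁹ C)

Δd ≈ 0.799 cm

Both emerge at v = E/B₁ = 2.16×10^5 m/s.
r = mv/(qB₂), so r₁ = 3.99×10^-3 m and r₂ = 7.99×10^-3 m, giving Δr = 3.99×10^-3 m.
After a semicircle each ion lands a diameter 2r from the entry slit, so the separation is 2Δr = 7.99×10^-3 m.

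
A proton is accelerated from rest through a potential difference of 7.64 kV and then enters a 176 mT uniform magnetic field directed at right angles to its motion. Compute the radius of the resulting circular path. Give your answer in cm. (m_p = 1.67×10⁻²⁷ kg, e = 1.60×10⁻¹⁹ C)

The kinetic energy gained is K = qV = (1×1.60×10^-19)(7640) = 1.22×10^-15 J.
v = √(2K/m) = 1.21×10^6 m/s.
r = mv/(qB) = (1.67×10^-27)(1.21×10^6) / [(1×1.60×10^-19)(0.176)] = 0.0718 m.

r ≈ 7.18 cm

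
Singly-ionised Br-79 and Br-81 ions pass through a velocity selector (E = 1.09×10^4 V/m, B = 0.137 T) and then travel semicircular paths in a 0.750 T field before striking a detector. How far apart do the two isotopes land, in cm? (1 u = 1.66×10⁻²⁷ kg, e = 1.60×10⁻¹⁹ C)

Δd ≈ 0.440 cm

Both emerge at v = E/B₁ = 7.96×10^4 m/s.
r = mv/(qB₂), so r₁ = 0.08695 m and r₂ = 0.08915 m, giving Δr = 2.20×10^-3 m.
After a semicircle each ion lands a diameter 2r from the entry slit, so the separation is 2Δr = 4.40×10^-3 m.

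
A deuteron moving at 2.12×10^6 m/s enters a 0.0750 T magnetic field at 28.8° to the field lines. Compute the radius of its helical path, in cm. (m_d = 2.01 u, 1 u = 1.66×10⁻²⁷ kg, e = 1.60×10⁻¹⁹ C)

Only the perpendicular component v⊥ = v sin28.8° = 1.02×10^6 m/s is bent by the field.
r = m v⊥ /(qB) = (3.34×10^-27)(1.02×10^6) / [(1×1.60×10^-19)(0.0750)] = 0.284 m.

r ≈ 28.4 cm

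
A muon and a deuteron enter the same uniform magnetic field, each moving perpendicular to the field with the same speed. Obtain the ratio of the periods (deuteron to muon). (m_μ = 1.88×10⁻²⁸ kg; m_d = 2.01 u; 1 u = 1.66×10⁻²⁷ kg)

T = 2πm/(qB) is independent of speed, so T₂/T₁ = (m₂/q₂)/(m₁/q₁).
T_{deuteron}/T_{muon} = (3.34×10^-27/1e) / (1.88×10^-28/1e) = 17.7.

ratio ≈ 17.7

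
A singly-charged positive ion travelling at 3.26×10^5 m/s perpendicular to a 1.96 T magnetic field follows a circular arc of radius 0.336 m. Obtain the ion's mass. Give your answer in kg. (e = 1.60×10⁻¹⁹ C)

qvB = mv²/r ⇒ m = qBr/v.
m = (1×1.60×10^-19)(1.96)(0.336) / (3.26×10^5) = 3.23×10^-25 kg.

m ≈ 3.23×10^-25 kg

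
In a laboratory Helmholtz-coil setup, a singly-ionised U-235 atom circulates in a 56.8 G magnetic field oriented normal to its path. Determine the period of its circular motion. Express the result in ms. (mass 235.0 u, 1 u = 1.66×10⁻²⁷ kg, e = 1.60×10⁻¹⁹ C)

T ≈ 2.70 ms

The cyclotron period is independent of speed: T = 2πm/(qB).
T = 2π(3.90×10^-25) / [(1×1.60×10^-19)(5.68×10^-3)] = 2.70×10^-3 s.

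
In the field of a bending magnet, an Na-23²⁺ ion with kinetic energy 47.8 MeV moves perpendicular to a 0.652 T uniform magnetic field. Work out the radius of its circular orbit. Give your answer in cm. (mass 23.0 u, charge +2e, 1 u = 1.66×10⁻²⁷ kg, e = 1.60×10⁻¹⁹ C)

r ≈ 366 cm

Convert the energy: K = 47.8 MeV = 7.65×10^-12 J.
v = √(2K/m) = √(2·7.65×10^-12/3.82×10^-26) = 2.00×10^7 m/s.
r = mv/(qB) = (3.82×10^-26)(2.00×10^7) / [(2×1.60×10^-19)(0.652)] = 3.66 m.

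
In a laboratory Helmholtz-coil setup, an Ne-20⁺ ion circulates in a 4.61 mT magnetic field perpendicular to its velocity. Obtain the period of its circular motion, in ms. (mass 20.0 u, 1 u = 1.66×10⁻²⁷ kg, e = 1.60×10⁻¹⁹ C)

T ≈ 0.283 ms

The cyclotron period is independent of speed: T = 2πm/(qB).
T = 2π(3.32×10^-26) / [(1×1.60×10^-19)(4.61×10^-3)] = 2.83×10^-4 s.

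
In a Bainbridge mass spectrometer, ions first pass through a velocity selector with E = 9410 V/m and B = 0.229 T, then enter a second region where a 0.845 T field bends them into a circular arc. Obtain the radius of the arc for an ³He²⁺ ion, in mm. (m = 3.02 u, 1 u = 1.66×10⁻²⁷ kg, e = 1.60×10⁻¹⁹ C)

The selector passes v = E/B = 9410/0.229 = 4.11×10^4 m/s.
In the deflection region, r = mv/(qB₂) = (5.01×10^-27)(4.11×10^4) / [(2×1.60×10^-19)(0.845)] = 7.62×10^-4 m.

r ≈ 0.762 mm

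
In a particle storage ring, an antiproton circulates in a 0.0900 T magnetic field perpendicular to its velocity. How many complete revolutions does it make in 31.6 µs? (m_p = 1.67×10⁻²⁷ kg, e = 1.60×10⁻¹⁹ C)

N = 43

T = 2πm/(qB) = 2π(1.67×10^-27) / [(1×1.60×10^-19)(0.0900)] = 7.2867×10^-7 s.
N = t/T = 3.16×10^-5 / 7.2867×10^-7 ≈ 43.37, so 43 complete revolutions.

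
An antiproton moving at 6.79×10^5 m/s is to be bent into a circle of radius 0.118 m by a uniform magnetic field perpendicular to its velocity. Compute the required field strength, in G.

qvB = mv²/r gives B = mv/(qr).
B = (1.67×10^-27)(6.79×10^5) / [(1×1.60×10^-19)(0.118)] = 0.0601 T.

B ≈ 601 G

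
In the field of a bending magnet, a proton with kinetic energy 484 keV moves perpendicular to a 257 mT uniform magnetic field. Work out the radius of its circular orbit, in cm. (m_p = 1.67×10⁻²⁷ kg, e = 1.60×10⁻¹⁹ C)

r ≈ 39.1 cm

Convert the energy: K = 484 keV = 7.74×10^-14 J.
v = √(2K/m) = √(2·7.74×10^-14/1.67×10^-27) = 9.63×10^6 m/s.
r = mv/(qB) = (1.67×10^-27)(9.63×10^6) / [(1×1.60×10^-19)(0.257)] = 0.391 m.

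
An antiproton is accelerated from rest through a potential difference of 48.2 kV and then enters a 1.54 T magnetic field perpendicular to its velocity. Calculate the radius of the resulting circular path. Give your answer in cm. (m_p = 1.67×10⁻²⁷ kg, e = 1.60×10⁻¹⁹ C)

The kinetic energy gained is K = qV = (1×1.60×10^-19)(4.82×10^4) = 7.71×10^-15 J.
v = √(2K/m) = 3.04×10^6 m/s.
r = mv/(qB) = (1.67×10^-27)(3.04×10^6) / [(1×1.60×10^-19)(1.54)] = 0.0206 m.

r ≈ 2.06 cm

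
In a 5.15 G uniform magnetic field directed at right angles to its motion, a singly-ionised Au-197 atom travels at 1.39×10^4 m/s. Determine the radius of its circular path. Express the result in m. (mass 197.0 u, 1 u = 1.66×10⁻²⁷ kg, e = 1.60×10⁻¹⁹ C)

r ≈ 55.2 m

The magnetic force provides the centripetal force: qvB = mv²/r, so r = mv/(qB).
r = (3.27×10^-25 kg)(1.39×10^4 m/s) / [(1×1.60×10^-19 C)(5.15×10^-4 T)] = 55.2 m.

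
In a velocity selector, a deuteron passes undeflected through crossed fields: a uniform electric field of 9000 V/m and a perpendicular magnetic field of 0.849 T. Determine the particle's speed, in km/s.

v ≈ 10.6 km/s

For zero net force, qE = qvB, so v = E/B.
v = (9000) / (0.849) = 1.06×10^4 m/s.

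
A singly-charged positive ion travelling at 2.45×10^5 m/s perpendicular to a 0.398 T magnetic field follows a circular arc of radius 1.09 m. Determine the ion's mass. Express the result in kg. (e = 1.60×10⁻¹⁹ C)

m ≈ 2.83×10^-25 kg

qvB = mv²/r ⇒ m = qBr/v.
m = (1×1.60×10^-19)(0.398)(1.09) / (2.45×10^5) = 2.83×10^-25 kg.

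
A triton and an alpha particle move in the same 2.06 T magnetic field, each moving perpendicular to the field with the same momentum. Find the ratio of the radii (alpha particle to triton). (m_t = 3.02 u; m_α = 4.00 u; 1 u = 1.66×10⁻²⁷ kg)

ratio ≈ 0.500

r = p/(qB) ⇒ at equal p, r ∝ 1/q.
r_{alpha particle}/r_{triton} = 0.500.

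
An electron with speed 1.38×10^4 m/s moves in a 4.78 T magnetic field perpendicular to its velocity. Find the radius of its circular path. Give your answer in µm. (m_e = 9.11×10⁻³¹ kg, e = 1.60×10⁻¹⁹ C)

r ≈ 0.0164 µm

The magnetic force provides the centripetal force: qvB = mv²/r, so r = mv/(qB).
r = (9.11×10^-31 kg)(1.38×10^4 m/s) / [(1×1.60×10^-19 C)(4.78 T)] = 1.64×10^-8 m.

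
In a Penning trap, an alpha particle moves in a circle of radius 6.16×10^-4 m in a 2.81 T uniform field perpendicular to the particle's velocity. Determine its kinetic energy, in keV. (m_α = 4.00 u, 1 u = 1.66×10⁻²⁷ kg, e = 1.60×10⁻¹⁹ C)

K ≈ 0.144 keV

v = qBr/m = (2×1.60×10^-19)(2.81)(6.16×10^-4) / (6.64×10^-27) = 8.34×10^4 m/s.
K = ½mv² = 0.5·(6.64×10^-27)·(8.34×10^4)² = 2.31×10^-17 J = 0.144 keV.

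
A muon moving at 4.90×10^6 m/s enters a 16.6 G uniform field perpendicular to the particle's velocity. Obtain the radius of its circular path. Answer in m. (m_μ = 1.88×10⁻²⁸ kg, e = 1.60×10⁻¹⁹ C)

The magnetic force provides the centripetal force: qvB = mv²/r, so r = mv/(qB).
r = (1.88×10^-28 kg)(4.90×10^6 m/s) / [(1×1.60×10^-19 C)(1.66×10^-3 T)] = 3.47 m.

r ≈ 3.47 m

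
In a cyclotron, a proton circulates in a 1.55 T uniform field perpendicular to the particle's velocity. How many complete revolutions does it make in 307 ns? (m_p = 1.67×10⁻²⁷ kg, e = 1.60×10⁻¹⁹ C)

T = 2πm/(qB) = 2π(1.67×10^-27) / [(1×1.60×10^-19)(1.55)] = 4.2310×10^-8 s.
N = t/T = 3.07×10^-7 / 4.2310×10^-8 ≈ 7.26, so 7 complete revolutions.

N = 7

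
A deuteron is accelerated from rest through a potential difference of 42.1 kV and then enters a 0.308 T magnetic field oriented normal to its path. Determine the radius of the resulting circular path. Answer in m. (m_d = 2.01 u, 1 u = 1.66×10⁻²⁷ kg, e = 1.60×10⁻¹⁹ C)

r ≈ 0.136 m

The kinetic energy gained is K = qV = (1×1.60×10^-19)(4.21×10^4) = 6.74×10^-15 J.
v = √(2K/m) = 2.01×10^6 m/s.
r = mv/(qB) = (3.34×10^-27)(2.01×10^6) / [(1×1.60×10^-19)(0.308)] = 0.136 m.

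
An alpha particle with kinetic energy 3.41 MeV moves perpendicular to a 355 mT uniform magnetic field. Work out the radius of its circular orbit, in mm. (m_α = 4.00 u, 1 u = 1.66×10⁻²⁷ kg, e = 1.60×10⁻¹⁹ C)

Convert the energy: K = 3.41 MeV = 5.46×10^-13 J.
v = √(2K/m) = √(2·5.46×10^-13/6.64×10^-27) = 1.28×10^7 m/s.
r = mv/(qB) = (6.64×10^-27)(1.28×10^7) / [(2×1.60×10^-19)(0.355)] = 0.749 m.

r ≈ 749 mm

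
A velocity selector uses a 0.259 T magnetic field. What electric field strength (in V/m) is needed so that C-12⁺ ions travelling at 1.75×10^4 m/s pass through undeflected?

E ≈ 4530 V/m

qE = qvB ⇒ E = vB = (1.75×10^4)(0.259) = 4530 V/m.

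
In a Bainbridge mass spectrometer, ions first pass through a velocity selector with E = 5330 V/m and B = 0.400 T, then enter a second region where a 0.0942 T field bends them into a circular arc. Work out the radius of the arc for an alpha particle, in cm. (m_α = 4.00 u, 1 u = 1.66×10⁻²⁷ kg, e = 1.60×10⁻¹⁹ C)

r ≈ 0.294 cm

The selector passes v = E/B = 5330/0.400 = 1.33×10^4 m/s.
In the deflection region, r = mv/(qB₂) = (6.64×10^-27)(1.33×10^4) / [(2×1.60×10^-19)(0.0942)] = 2.94×10^-3 m.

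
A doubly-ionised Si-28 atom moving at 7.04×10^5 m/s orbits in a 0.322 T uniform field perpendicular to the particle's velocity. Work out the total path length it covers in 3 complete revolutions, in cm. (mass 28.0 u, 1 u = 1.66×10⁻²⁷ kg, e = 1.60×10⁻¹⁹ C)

r = mv/(qB) = 0.318 m, so one revolution covers 2πr = 2.00 m.
In 3 revolutions: L = 3·2πr = 5.99 m.

L ≈ 599 cm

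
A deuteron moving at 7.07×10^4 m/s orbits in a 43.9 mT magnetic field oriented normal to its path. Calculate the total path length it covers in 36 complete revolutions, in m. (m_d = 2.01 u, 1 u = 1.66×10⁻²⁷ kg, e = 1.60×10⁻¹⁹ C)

r = mv/(qB) = 0.0336 m, so one revolution covers 2πr = 0.211 m.
In 36 revolutions: L = 36·2πr = 7.60 m.

L ≈ 7.60 m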